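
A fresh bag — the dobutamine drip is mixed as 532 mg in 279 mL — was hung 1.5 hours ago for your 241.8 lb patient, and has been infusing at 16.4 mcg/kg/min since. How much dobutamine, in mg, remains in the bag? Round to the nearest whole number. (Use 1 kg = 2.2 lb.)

Weight = 241.8 lb ÷ 2.2 lb/kg = 109.9091 kg
Dose = 16.4 mcg/kg/min × 109.9091 kg = 1802.509 mcg/min
1802.509 mcg/min × 60 min/hr = 108150.5 mcg/hr
Concentration = 532 mg ÷ 279 mL = 1.90681 mg/mL = 1906.81 mcg/mL
Rate = 108150.5 mcg/hr ÷ 1906.81 mcg/mL = 56.71805 mL/hr
Volume infused = 56.71805 mL/hr × 1.5 hr = 85.07707 mL
Volume remaining = 279 − 85.07707 = 193.9229 mL
Drug remaining = 193.9229 mL × 1906.81 mcg/mL = 369774.2 mcg = 369.7742 mg

370 mg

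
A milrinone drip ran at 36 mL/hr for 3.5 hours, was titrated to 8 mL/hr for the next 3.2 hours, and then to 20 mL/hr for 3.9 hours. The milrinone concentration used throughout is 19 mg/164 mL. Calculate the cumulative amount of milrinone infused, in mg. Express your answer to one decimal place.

Concentration = 19 mg ÷ 164 mL = 0.1158537 mg/mL
Stage 1: 36 mL/hr × 3.5 hr = 126 mL → 126 mL × 0.1158537 mg/mL = 14.59756 mg
Stage 2: 8 mL/hr × 3.2 hr = 25.6 mL → 25.6 mL × 0.1158537 mg/mL = 2.965854 mg
Stage 3: 20 mL/hr × 3.9 hr = 78 mL → 78 mL × 0.1158537 mg/mL = 9.036585 mg
Total = 14.59756 + 2.965854 + 9.036585 = 26.6 mg

26.6 mg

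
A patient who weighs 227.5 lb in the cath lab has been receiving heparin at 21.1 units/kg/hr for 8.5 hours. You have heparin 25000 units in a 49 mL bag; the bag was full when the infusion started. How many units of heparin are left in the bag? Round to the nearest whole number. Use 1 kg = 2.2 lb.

Weight = 227.5 lb ÷ 2.2 lb/kg = 103.4091 kg
Dose = 21.1 units/kg/hr × 103.4091 kg = 2181.932 units/hr
Concentration = 25000 units ÷ 49 mL = 510.2041 units/mL
Rate = 2181.932 units/hr ÷ 510.2041 units/mL = 4.276586 mL/hr
Volume infused = 4.276586 mL/hr × 8.5 hr = 36.35098 mL
Volume remaining = 49 − 36.35098 = 12.64902 mL
Drug remaining = 12.64902 mL × 510.2041 units/mL = 6453.58 units

6454 units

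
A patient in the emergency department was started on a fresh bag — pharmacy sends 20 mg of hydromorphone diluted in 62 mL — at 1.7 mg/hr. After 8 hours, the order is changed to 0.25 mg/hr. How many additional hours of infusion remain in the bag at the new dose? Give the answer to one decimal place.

Initial rate:
Concentration = 20 mg ÷ 62 mL = 0.3225806 mg/mL
Rate = 1.7 mg/hr ÷ 0.3225806 mg/mL = 5.27 mL/hr
Volume infused so far = 5.27 mL/hr × 8 hr = 42.16 mL
Volume remaining = 62 − 42.16 = 19.84 mL
New rate:
Rate = 0.25 mg/hr ÷ 0.3225806 mg/mL = 0.775 mL/hr
Time remaining = 19.84 mL ÷ 0.775 mL/hr = 25.6 hr

25.6 hours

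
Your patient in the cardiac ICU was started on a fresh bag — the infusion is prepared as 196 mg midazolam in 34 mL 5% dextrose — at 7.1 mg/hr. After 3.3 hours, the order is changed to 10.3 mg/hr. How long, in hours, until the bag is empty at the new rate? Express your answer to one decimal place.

Initial rate:
Concentration = 196 mg ÷ 34 mL = 5.764706 mg/mL
Rate = 7.1 mg/hr ÷ 5.764706 mg/mL = 1.231633 mL/hr
Volume infused so far = 1.231633 mL/hr × 3.3 hr = 4.064388 mL
Volume remaining = 34 − 4.064388 = 29.93561 mL
New rate:
Rate = 10.3 mg/hr ÷ 5.764706 mg/mL = 1.786735 mL/hr
Time remaining = 29.93561 mL ÷ 1.786735 mL/hr = 16.75437 hr

16.8 hours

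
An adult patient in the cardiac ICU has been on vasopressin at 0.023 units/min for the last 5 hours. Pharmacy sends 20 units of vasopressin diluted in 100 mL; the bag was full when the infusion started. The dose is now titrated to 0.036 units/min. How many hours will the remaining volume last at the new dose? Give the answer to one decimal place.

6.1 hours

Initial rate:
0.023 units/min × 60 min/hr = 1.38 units/hr
Concentration = 20 units ÷ 100 mL = 0.2 units/mL
Rate = 1.38 units/hr ÷ 0.2 units/mL = 6.9 mL/hr
Volume infused so far = 6.9 mL/hr × 5 hr = 34.5 mL
Volume remaining = 100 − 34.5 = 65.5 mL
New rate:
0.036 units/min × 60 min/hr = 2.16 units/hr
Rate = 2.16 units/hr ÷ 0.2 units/mL = 10.8 mL/hr
Time remaining = 65.5 mL ÷ 10.8 mL/hr = 6.064815 hr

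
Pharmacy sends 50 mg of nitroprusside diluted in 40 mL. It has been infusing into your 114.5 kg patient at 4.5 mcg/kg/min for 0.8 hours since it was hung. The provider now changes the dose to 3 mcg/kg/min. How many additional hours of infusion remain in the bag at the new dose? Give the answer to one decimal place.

1.2 hours

Initial rate:
Dose = 4.5 mcg/kg/min × 114.5 kg = 515.25 mcg/min
515.25 mcg/min × 60 min/hr = 30915 mcg/hr
Concentration = 50 mg ÷ 40 mL = 1.25 mg/mL = 1250 mcg/mL
Rate = 30915 mcg/hr ÷ 1250 mcg/mL = 24.732 mL/hr
Volume infused so far = 24.732 mL/hr × 0.8 hr = 19.7856 mL
Volume remaining = 40 − 19.7856 = 20.2144 mL
New rate:
Dose = 3 mcg/kg/min × 114.5 kg = 343.5 mcg/min
343.5 mcg/min × 60 min/hr = 20610 mcg/hr
Rate = 20610 mcg/hr ÷ 1250 mcg/mL = 16.488 mL/hr
Time remaining = 20.2144 mL ÷ 16.488 mL/hr = 1.226007 hr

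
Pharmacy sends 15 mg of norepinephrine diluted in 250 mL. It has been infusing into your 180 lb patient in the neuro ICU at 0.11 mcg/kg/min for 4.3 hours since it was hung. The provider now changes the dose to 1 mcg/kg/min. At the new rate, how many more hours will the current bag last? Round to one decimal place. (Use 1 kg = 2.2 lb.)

Initial rate:
Weight = 180 lb ÷ 2.2 lb/kg = 81.81818 kg
Dose = 0.11 mcg/kg/min × 81.81818 kg = 9 mcg/min
9 mcg/min × 60 min/hr = 540 mcg/hr
Concentration = 15 mg ÷ 250 mL = 0.06 mg/mL = 60 mcg/mL
Rate = 540 mcg/hr ÷ 60 mcg/mL = 9 mL/hr
Volume infused so far = 9 mL/hr × 4.3 hr = 38.7 mL
Volume remaining = 250 − 38.7 = 211.3 mL
New rate:
Dose = 1 mcg/kg/min × 81.81818 kg = 81.81818 mcg/min
81.81818 mcg/min × 60 min/hr = 4909.091 mcg/hr
Rate = 4909.091 mcg/hr ÷ 60 mcg/mL = 81.81818 mL/hr
Time remaining = 211.3 mL ÷ 81.81818 mL/hr = 2.582556 hr

2.6 hours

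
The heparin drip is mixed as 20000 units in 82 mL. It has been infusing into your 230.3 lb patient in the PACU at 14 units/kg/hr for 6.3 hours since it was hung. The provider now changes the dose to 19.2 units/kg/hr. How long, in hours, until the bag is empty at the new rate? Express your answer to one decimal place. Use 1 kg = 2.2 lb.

5.4 hours

Initial rate:
Weight = 230.3 lb ÷ 2.2 lb/kg = 104.6818 kg
Dose = 14 units/kg/hr × 104.6818 kg = 1465.545 units/hr
Concentration = 20000 units ÷ 82 mL = 243.9024 units/mL
Rate = 1465.545 units/hr ÷ 243.9024 units/mL = 6.008736 mL/hr
Volume infused so far = 6.008736 mL/hr × 6.3 hr = 37.85504 mL
Volume remaining = 82 − 37.85504 = 44.14496 mL
New rate:
Dose = 19.2 units/kg/hr × 104.6818 kg = 2009.891 units/hr
Rate = 2009.891 units/hr ÷ 243.9024 units/mL = 8.240553 mL/hr
Time remaining = 44.14496 mL ÷ 8.240553 mL/hr = 5.357039 hr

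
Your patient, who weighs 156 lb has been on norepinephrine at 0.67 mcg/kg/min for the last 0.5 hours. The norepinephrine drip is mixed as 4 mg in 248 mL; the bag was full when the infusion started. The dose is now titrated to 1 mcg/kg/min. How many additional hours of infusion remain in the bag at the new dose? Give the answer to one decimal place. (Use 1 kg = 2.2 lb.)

Initial rate:
Weight = 156 lb ÷ 2.2 lb/kg = 70.90909 kg
Dose = 0.67 mcg/kg/min × 70.90909 kg = 47.50909 mcg/min
47.50909 mcg/min × 60 min/hr = 2850.545 mcg/hr
Concentration = 4 mg ÷ 248 mL = 0.01612903 mg/mL = 16.12903 mcg/mL
Rate = 2850.545 mcg/hr ÷ 16.12903 mcg/mL = 176.7338 mL/hr
Volume infused so far = 176.7338 mL/hr × 0.5 hr = 88.36691 mL
Volume remaining = 248 − 88.36691 = 159.6331 mL
New rate:
Dose = 1 mcg/kg/min × 70.90909 kg = 70.90909 mcg/min
70.90909 mcg/min × 60 min/hr = 4254.545 mcg/hr
Rate = 4254.545 mcg/hr ÷ 16.12903 mcg/mL = 263.7818 mL/hr
Time remaining = 159.6331 mL ÷ 263.7818 mL/hr = 0.6051709 hr

0.6 hours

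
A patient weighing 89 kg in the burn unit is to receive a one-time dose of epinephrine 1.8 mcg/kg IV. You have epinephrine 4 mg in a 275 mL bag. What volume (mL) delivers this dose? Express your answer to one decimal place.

11.0 mL

Dose = 1.8 mcg/kg × 89 kg = 160.2 mcg
Concentration = 4 mg ÷ 275 mL = 0.01454545 mg/mL = 14.54545 mcg/mL
Volume = 160.2 mcg ÷ 14.54545 mcg/mL = 11.01375 mL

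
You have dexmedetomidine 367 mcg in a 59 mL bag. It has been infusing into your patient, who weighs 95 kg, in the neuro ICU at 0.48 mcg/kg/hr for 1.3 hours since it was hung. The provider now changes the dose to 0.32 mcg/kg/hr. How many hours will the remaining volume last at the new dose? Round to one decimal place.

10.1 hours

Initial rate:
Dose = 0.48 mcg/kg/hr × 95 kg = 45.6 mcg/hr
Concentration = 367 mcg ÷ 59 mL = 6.220339 mcg/mL
Rate = 45.6 mcg/hr ÷ 6.220339 mcg/mL = 7.33079 mL/hr
Volume infused so far = 7.33079 mL/hr × 1.3 hr = 9.530027 mL
Volume remaining = 59 − 9.530027 = 49.46997 mL
New rate:
Dose = 0.32 mcg/kg/hr × 95 kg = 30.4 mcg/hr
Rate = 30.4 mcg/hr ÷ 6.220339 mcg/mL = 4.887193 mL/hr
Time remaining = 49.46997 mL ÷ 4.887193 mL/hr = 10.12237 hr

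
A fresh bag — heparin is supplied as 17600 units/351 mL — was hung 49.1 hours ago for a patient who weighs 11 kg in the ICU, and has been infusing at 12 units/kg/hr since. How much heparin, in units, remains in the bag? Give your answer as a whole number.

11119 units

Dose = 12 units/kg/hr × 11 kg = 132 units/hr
Concentration = 17600 units ÷ 351 mL = 50.14245 units/mL
Rate = 132 units/hr ÷ 50.14245 units/mL = 2.6325 mL/hr
Volume infused = 2.6325 mL/hr × 49.1 hr = 129.2558 mL
Volume remaining = 351 − 129.2558 = 221.7442 mL
Drug remaining = 221.7442 mL × 50.14245 units/mL = 11118.8 units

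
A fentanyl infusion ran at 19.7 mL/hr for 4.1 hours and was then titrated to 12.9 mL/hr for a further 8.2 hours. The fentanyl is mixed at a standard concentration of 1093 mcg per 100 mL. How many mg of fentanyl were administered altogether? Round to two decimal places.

Concentration = 1093 mcg ÷ 100 mL = 10.93 mcg/mL
Stage 1: 19.7 mL/hr × 4.1 hr = 80.77 mL → 80.77 mL × 10.93 mcg/mL = 882.8161 mcg
Stage 2: 12.9 mL/hr × 8.2 hr = 105.78 mL → 105.78 mL × 10.93 mcg/mL = 1156.175 mcg
Total = 882.8161 + 1156.175 = 2038.991 mcg = 2.038991 mg

2.04 mg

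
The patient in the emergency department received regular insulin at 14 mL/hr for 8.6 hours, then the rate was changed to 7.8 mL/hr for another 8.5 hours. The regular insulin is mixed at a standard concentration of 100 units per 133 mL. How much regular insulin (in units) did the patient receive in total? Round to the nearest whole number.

140 units

Concentration = 100 units ÷ 133 mL = 0.7518797 units/mL
Stage 1: 14 mL/hr × 8.6 hr = 120.4 mL → 120.4 mL × 0.7518797 units/mL = 90.52632 units
Stage 2: 7.8 mL/hr × 8.5 hr = 66.3 mL → 66.3 mL × 0.7518797 units/mL = 49.84962 units
Total = 90.52632 + 49.84962 = 140.3759 units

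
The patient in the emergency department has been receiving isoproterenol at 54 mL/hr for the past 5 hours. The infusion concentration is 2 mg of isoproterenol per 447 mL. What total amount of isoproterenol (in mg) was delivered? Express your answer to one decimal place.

Concentration = 2 mg ÷ 447 mL = 0.004474273 mg/mL = 4.474273 mcg/mL
Drug rate = 54 mL/hr × 4.474273 mcg/mL = 241.6107 mcg/hr
Total = 241.6107 mcg/hr × 5 hr = 1208.054 mcg = 1.208054 mg

1.2 mg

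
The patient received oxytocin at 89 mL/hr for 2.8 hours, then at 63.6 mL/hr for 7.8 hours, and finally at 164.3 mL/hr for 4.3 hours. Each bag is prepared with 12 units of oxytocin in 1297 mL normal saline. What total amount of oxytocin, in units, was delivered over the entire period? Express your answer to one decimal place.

Concentration = 12 units ÷ 1297 mL = 0.00925212 units/mL
Stage 1: 89 mL/hr × 2.8 hr = 249.2 mL → 249.2 mL × 0.00925212 units/mL = 2.305628 units
Stage 2: 63.6 mL/hr × 7.8 hr = 496.08 mL → 496.08 mL × 0.00925212 units/mL = 4.589792 units
Stage 3: 164.3 mL/hr × 4.3 hr = 706.49 mL → 706.49 mL × 0.00925212 units/mL = 6.53653 units
Total = 2.305628 + 4.589792 + 6.53653 = 13.43195 units

13.4 units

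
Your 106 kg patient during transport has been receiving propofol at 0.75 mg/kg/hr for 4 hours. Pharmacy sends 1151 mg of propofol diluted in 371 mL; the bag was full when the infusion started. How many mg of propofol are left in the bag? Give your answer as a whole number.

Dose = 0.75 mg/kg/hr × 106 kg = 79.5 mg/hr
Concentration = 1151 mg ÷ 371 mL = 3.102426 mg/mL
Rate = 79.5 mg/hr ÷ 3.102426 mg/mL = 25.62511 mL/hr
Volume infused = 25.62511 mL/hr × 4 hr = 102.5004 mL
Volume remaining = 371 − 102.5004 = 268.4996 mL
Drug remaining = 268.4996 mL × 3.102426 mg/mL = 833 mg

833 mg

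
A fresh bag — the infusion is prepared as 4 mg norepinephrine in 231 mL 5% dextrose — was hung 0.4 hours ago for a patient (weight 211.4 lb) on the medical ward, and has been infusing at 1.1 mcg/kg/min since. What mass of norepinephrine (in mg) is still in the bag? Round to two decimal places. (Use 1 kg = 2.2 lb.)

Weight = 211.4 lb ÷ 2.2 lb/kg = 96.09091 kg
Dose = 1.1 mcg/kg/min × 96.09091 kg = 105.7 mcg/min
105.7 mcg/min × 60 min/hr = 6342 mcg/hr
Concentration = 4 mg ÷ 231 mL = 0.01731602 mg/mL = 17.31602 mcg/mL
Rate = 6342 mcg/hr ÷ 17.31602 mcg/mL = 366.2505 mL/hr
Volume infused = 366.2505 mL/hr × 0.4 hr = 146.5002 mL
Volume remaining = 231 − 146.5002 = 84.4998 mL
Drug remaining = 84.4998 mL × 17.31602 mcg/mL = 1463.2 mcg = 1.4632 mg

1.46 mg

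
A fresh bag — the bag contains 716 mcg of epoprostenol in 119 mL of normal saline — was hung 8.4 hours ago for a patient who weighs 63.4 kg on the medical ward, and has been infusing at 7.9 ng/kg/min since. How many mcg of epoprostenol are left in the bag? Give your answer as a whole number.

Dose = 7.9 ng/kg/min × 63.4 kg = 500.86 ng/min
500.86 ng/min × 60 min/hr = 30051.6 ng/hr
Concentration = 716 mcg ÷ 119 mL = 6.016807 mcg/mL = 6016.807 ng/mL
Rate = 30051.6 ng/hr ÷ 6016.807 ng/mL = 4.994609 mL/hr
Volume infused = 4.994609 mL/hr × 8.4 hr = 41.95472 mL
Volume remaining = 119 − 41.95472 = 77.04528 mL
Drug remaining = 77.04528 mL × 6016.807 ng/mL = 463566.6 ng = 463.5666 mcg

464 mcg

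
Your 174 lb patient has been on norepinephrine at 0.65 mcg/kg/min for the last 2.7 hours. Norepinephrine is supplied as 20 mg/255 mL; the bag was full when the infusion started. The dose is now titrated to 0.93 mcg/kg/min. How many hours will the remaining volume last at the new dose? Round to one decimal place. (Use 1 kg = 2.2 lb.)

2.6 hours

Initial rate:
Weight = 174 lb ÷ 2.2 lb/kg = 79.09091 kg
Dose = 0.65 mcg/kg/min × 79.09091 kg = 51.40909 mcg/min
51.40909 mcg/min × 60 min/hr = 3084.545 mcg/hr
Concentration = 20 mg ÷ 255 mL = 0.07843137 mg/mL = 78.43137 mcg/mL
Rate = 3084.545 mcg/hr ÷ 78.43137 mcg/mL = 39.32795 mL/hr
Volume infused so far = 39.32795 mL/hr × 2.7 hr = 106.1855 mL
Volume remaining = 255 − 106.1855 = 148.8145 mL
New rate:
Dose = 0.93 mcg/kg/min × 79.09091 kg = 73.55455 mcg/min
73.55455 mcg/min × 60 min/hr = 4413.273 mcg/hr
Rate = 4413.273 mcg/hr ÷ 78.43137 mcg/mL = 56.26923 mL/hr
Time remaining = 148.8145 mL ÷ 56.26923 mL/hr = 2.644688 hr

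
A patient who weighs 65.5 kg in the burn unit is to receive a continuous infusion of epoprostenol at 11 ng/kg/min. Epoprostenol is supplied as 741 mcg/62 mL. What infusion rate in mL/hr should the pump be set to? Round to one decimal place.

3.6 mL/hr

Dose = 11 ng/kg/min × 65.5 kg = 720.5 ng/min
720.5 ng/min × 60 min/hr = 43230 ng/hr
Concentration = 741 mcg ÷ 62 mL = 11.95161 mcg/mL = 11951.61 ng/mL
Rate = 43230 ng/hr ÷ 11951.61 ng/mL = 3.617085 mL/hr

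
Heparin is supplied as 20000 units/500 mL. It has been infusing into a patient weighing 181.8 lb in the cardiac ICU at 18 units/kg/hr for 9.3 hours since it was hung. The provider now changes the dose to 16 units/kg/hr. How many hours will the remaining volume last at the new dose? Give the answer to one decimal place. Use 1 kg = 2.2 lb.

Initial rate:
Weight = 181.8 lb ÷ 2.2 lb/kg = 82.63636 kg
Dose = 18 units/kg/hr × 82.63636 kg = 1487.455 units/hr
Concentration = 20000 units ÷ 500 mL = 40 units/mL
Rate = 1487.455 units/hr ÷ 40 units/mL = 37.18636 mL/hr
Volume infused so far = 37.18636 mL/hr × 9.3 hr = 345.8332 mL
Volume remaining = 500 − 345.8332 = 154.1668 mL
New rate:
Dose = 16 units/kg/hr × 82.63636 kg = 1322.182 units/hr
Rate = 1322.182 units/hr ÷ 40 units/mL = 33.05455 mL/hr
Time remaining = 154.1668 mL ÷ 33.05455 mL/hr = 4.664013 hr

4.7 hours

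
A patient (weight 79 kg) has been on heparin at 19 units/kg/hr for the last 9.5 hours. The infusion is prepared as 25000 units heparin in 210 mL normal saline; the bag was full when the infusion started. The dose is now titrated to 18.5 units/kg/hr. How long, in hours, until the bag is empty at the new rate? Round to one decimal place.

Initial rate:
Dose = 19 units/kg/hr × 79 kg = 1501 units/hr
Concentration = 25000 units ÷ 210 mL = 119.0476 units/mL
Rate = 1501 units/hr ÷ 119.0476 units/mL = 12.6084 mL/hr
Volume infused so far = 12.6084 mL/hr × 9.5 hr = 119.7798 mL
Volume remaining = 210 − 119.7798 = 90.2202 mL
New rate:
Dose = 18.5 units/kg/hr × 79 kg = 1461.5 units/hr
Rate = 1461.5 units/hr ÷ 119.0476 units/mL = 12.2766 mL/hr
Time remaining = 90.2202 mL ÷ 12.2766 mL/hr = 7.348957 hr

7.3 hours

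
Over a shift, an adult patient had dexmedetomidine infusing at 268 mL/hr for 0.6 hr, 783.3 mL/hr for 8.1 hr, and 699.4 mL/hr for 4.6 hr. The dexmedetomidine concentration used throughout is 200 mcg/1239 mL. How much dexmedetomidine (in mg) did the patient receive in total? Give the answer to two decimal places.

1.57 mg

Concentration = 200 mcg ÷ 1239 mL = 0.1614205 mcg/mL
Stage 1: 268 mL/hr × 0.6 hr = 160.8 mL → 160.8 mL × 0.1614205 mcg/mL = 25.95642 mcg
Stage 2: 783.3 mL/hr × 8.1 hr = 6344.73 mL → 6344.73 mL × 0.1614205 mcg/mL = 1024.169 mcg
Stage 3: 699.4 mL/hr × 4.6 hr = 3217.24 mL → 3217.24 mL × 0.1614205 mcg/mL = 519.3285 mcg
Total = 25.95642 + 1024.169 + 519.3285 = 1569.454 mcg = 1.569454 mg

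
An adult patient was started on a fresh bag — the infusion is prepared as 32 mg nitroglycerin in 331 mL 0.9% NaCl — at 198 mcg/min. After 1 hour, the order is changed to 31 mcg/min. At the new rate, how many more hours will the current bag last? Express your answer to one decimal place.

10.8 hours

Initial rate:
198 mcg/min × 60 min/hr = 11880 mcg/hr
Concentration = 32 mg ÷ 331 mL = 0.09667674 mg/mL = 96.67674 mcg/mL
Rate = 11880 mcg/hr ÷ 96.67674 mcg/mL = 122.8837 mL/hr
Volume infused so far = 122.8837 mL/hr × 1 hr = 122.8837 mL
Volume remaining = 331 − 122.8837 = 208.1163 mL
New rate:
31 mcg/min × 60 min/hr = 1860 mcg/hr
Rate = 1860 mcg/hr ÷ 96.67674 mcg/mL = 19.23937 mL/hr
Time remaining = 208.1163 mL ÷ 19.23937 mL/hr = 10.8172 hr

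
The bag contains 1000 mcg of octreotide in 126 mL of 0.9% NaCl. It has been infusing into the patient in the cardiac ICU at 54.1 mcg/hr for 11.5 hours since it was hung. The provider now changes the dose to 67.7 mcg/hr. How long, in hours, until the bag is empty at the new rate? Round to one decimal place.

Initial rate:
Concentration = 1000 mcg ÷ 126 mL = 7.936508 mcg/mL
Rate = 54.1 mcg/hr ÷ 7.936508 mcg/mL = 6.8166 mL/hr
Volume infused so far = 6.8166 mL/hr × 11.5 hr = 78.3909 mL
Volume remaining = 126 − 78.3909 = 47.6091 mL
New rate:
Rate = 67.7 mcg/hr ÷ 7.936508 mcg/mL = 8.5302 mL/hr
Time remaining = 47.6091 mL ÷ 8.5302 mL/hr = 5.581241 hr

5.6 hours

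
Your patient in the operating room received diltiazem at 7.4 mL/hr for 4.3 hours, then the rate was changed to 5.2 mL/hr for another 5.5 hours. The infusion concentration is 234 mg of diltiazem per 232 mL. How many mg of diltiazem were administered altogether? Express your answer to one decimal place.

Concentration = 234 mg ÷ 232 mL = 1.008621 mg/mL
Stage 1: 7.4 mL/hr × 4.3 hr = 31.82 mL → 31.82 mL × 1.008621 mg/mL = 32.09431 mg
Stage 2: 5.2 mL/hr × 5.5 hr = 28.6 mL → 28.6 mL × 1.008621 mg/mL = 28.84655 mg
Total = 32.09431 + 28.84655 = 60.94086 mg

60.9 mg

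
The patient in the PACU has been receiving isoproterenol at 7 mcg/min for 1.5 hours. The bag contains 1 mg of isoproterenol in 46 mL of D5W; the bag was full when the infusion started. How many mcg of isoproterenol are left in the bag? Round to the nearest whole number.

370 mcg

7 mcg/min × 60 min/hr = 420 mcg/hr
Concentration = 1 mg ÷ 46 mL = 0.02173913 mg/mL = 21.73913 mcg/mL
Rate = 420 mcg/hr ÷ 21.73913 mcg/mL = 19.32 mL/hr
Volume infused = 19.32 mL/hr × 1.5 hr = 28.98 mL
Volume remaining = 46 − 28.98 = 17.02 mL
Drug remaining = 17.02 mL × 21.73913 mcg/mL = 370 mcg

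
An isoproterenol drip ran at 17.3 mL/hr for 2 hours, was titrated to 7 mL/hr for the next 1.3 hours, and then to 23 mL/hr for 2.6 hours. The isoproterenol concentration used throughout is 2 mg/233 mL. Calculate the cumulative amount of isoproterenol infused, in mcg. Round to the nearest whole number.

Concentration = 2 mg ÷ 233 mL = 0.008583691 mg/mL
Stage 1: 17.3 mL/hr × 2 hr = 34.6 mL → 34.6 mL × 0.008583691 mg/mL = 0.2969957 mg
Stage 2: 7 mL/hr × 1.3 hr = 9.1 mL → 9.1 mL × 0.008583691 mg/mL = 0.07811159 mg
Stage 3: 23 mL/hr × 2.6 hr = 59.8 mL → 59.8 mL × 0.008583691 mg/mL = 0.5133047 mg
Total = 0.2969957 + 0.07811159 + 0.5133047 = 0.888412 mg = 888.412 mcg

888 mcg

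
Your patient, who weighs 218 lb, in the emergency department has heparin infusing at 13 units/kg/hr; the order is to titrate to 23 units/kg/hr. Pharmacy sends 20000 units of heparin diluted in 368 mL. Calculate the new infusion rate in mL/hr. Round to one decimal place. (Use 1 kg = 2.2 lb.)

Weight = 218 lb ÷ 2.2 lb/kg = 99.09091 kg
Dose = 23 units/kg/hr × 99.09091 kg = 2279.091 units/hr
Concentration = 20000 units ÷ 368 mL = 54.34783 units/mL
Rate = 2279.091 units/hr ÷ 54.34783 units/mL = 41.93527 mL/hr

41.9 mL/hr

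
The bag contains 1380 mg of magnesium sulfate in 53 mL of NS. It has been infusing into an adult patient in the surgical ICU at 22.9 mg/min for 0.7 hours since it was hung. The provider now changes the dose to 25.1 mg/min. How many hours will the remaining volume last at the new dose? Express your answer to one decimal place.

Initial rate:
22.9 mg/min × 60 min/hr = 1374 mg/hr
Concentration = 1380 mg ÷ 53 mL = 26.03774 mg/mL
Rate = 1374 mg/hr ÷ 26.03774 mg/mL = 52.76957 mL/hr
Volume infused so far = 52.76957 mL/hr × 0.7 hr = 36.9387 mL
Volume remaining = 53 − 36.9387 = 16.0613 mL
New rate:
25.1 mg/min × 60 min/hr = 1506 mg/hr
Rate = 1506 mg/hr ÷ 26.03774 mg/mL = 57.83913 mL/hr
Time remaining = 16.0613 mL ÷ 57.83913 mL/hr = 0.2776892 hr

0.3 hours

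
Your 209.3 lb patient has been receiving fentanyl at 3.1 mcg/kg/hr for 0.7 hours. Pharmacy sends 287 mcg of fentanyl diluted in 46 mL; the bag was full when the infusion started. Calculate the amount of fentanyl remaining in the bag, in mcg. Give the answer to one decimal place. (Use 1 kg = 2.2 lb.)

Weight = 209.3 lb ÷ 2.2 lb/kg = 95.13636 kg
Dose = 3.1 mcg/kg/hr × 95.13636 kg = 294.9227 mcg/hr
Concentration = 287 mcg ÷ 46 mL = 6.23913 mcg/mL
Rate = 294.9227 mcg/hr ÷ 6.23913 mcg/mL = 47.26984 mL/hr
Volume infused = 47.26984 mL/hr × 0.7 hr = 33.08889 mL
Volume remaining = 46 − 33.08889 = 12.91111 mL
Drug remaining = 12.91111 mL × 6.23913 mcg/mL = 80.55409 mcg

80.6 mcg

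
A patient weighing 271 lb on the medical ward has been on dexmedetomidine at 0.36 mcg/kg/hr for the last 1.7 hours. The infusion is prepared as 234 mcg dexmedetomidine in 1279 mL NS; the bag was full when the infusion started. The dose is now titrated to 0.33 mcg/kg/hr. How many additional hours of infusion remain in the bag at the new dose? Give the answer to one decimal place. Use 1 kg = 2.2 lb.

3.9 hours

Initial rate:
Weight = 271 lb ÷ 2.2 lb/kg = 123.1818 kg
Dose = 0.36 mcg/kg/hr × 123.1818 kg = 44.34545 mcg/hr
Concentration = 234 mcg ÷ 1279 mL = 0.1829554 mcg/mL
Rate = 44.34545 mcg/hr ÷ 0.1829554 mcg/mL = 242.3839 mL/hr
Volume infused so far = 242.3839 mL/hr × 1.7 hr = 412.0527 mL
Volume remaining = 1279 − 412.0527 = 866.9473 mL
New rate:
Dose = 0.33 mcg/kg/hr × 123.1818 kg = 40.65 mcg/hr
Rate = 40.65 mcg/hr ÷ 0.1829554 mcg/mL = 222.1853 mL/hr
Time remaining = 866.9473 mL ÷ 222.1853 mL/hr = 3.901912 hr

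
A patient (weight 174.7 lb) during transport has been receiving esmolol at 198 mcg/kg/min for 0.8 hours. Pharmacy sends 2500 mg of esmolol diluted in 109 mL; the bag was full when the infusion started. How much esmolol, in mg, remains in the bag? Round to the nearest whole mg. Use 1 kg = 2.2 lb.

Weight = 174.7 lb ÷ 2.2 lb/kg = 79.40909 kg
Dose = 198 mcg/kg/min × 79.40909 kg = 15723 mcg/min
15723 mcg/min × 60 min/hr = 943380 mcg/hr
Concentration = 2500 mg ÷ 109 mL = 22.93578 mg/mL = 22935.78 mcg/mL
Rate = 943380 mcg/hr ÷ 22935.78 mcg/mL = 41.13137 mL/hr
Volume infused = 41.13137 mL/hr × 0.8 hr = 32.90509 mL
Volume remaining = 109 − 32.90509 = 76.09491 mL
Drug remaining = 76.09491 mL × 22935.78 mcg/mL = 1745296 mcg = 1745.296 mg

1745 mg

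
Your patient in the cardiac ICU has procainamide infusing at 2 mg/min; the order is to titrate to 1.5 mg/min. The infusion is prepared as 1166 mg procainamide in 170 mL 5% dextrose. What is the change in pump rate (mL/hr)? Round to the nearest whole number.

4 mL/hr

At the current dose:
2 mg/min × 60 min/hr = 120 mg/hr
Concentration = 1166 mg ÷ 170 mL = 6.858824 mg/mL
Rate = 120 mg/hr ÷ 6.858824 mg/mL = 17.49571 mL/hr
At the new dose:
1.5 mg/min × 60 min/hr = 90 mg/hr
Rate = 90 mg/hr ÷ 6.858824 mg/mL = 13.12178 mL/hr
Change = 13.12178 − 17.49571 = -4.373928 mL/hr → 4.373928 mL/hr decrease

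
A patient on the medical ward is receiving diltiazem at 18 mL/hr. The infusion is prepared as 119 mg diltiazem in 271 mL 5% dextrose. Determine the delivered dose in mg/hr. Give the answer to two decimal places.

Concentration = 119 mg ÷ 271 mL = 0.4391144 mg/mL
Drug rate = 18 mL/hr × 0.4391144 mg/mL = 7.904059 mg/hr

7.90 mg/hr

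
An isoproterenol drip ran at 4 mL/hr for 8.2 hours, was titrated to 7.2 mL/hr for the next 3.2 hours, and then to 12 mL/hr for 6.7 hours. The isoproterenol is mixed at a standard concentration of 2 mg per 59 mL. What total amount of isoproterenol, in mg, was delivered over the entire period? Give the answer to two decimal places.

Concentration = 2 mg ÷ 59 mL = 0.03389831 mg/mL
Stage 1: 4 mL/hr × 8.2 hr = 32.8 mL → 32.8 mL × 0.03389831 mg/mL = 1.111864 mg
Stage 2: 7.2 mL/hr × 3.2 hr = 23.04 mL → 23.04 mL × 0.03389831 mg/mL = 0.7810169 mg
Stage 3: 12 mL/hr × 6.7 hr = 80.4 mL → 80.4 mL × 0.03389831 mg/mL = 2.725424 mg
Total = 1.111864 + 0.7810169 + 2.725424 = 4.618305 mg

4.62 mg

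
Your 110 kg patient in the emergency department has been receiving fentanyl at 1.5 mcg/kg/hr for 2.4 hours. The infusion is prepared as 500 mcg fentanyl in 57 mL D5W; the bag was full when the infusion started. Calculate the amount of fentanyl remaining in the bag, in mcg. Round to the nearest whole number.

Dose = 1.5 mcg/kg/hr × 110 kg = 165 mcg/hr
Concentration = 500 mcg ÷ 57 mL = 8.77193 mcg/mL
Rate = 165 mcg/hr ÷ 8.77193 mcg/mL = 18.81 mL/hr
Volume infused = 18.81 mL/hr × 2.4 hr = 45.144 mL
Volume remaining = 57 − 45.144 = 11.856 mL
Drug remaining = 11.856 mL × 8.77193 mcg/mL = 104 mcg

104 mcg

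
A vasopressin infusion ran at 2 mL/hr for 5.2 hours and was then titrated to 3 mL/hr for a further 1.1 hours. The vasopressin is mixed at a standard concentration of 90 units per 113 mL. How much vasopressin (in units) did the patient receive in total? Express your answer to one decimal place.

10.9 units

Concentration = 90 units ÷ 113 mL = 0.7964602 units/mL
Stage 1: 2 mL/hr × 5.2 hr = 10.4 mL → 10.4 mL × 0.7964602 units/mL = 8.283186 units
Stage 2: 3 mL/hr × 1.1 hr = 3.3 mL → 3.3 mL × 0.7964602 units/mL = 2.628319 units
Total = 8.283186 + 2.628319 = 10.9115 units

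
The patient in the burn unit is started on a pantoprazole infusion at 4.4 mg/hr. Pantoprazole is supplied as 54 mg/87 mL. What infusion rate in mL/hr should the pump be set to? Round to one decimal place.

7.1 mL/hr

Concentration = 54 mg ÷ 87 mL = 0.6206897 mg/mL
Rate = 4.4 mg/hr ÷ 0.6206897 mg/mL = 7.088889 mL/hr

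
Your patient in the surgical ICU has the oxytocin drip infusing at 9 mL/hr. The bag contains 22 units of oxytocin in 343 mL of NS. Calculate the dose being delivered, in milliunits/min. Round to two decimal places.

Concentration = 22 units ÷ 343 mL = 0.06413994 units/mL = 64.13994 milliunits/mL
Drug rate = 9 mL/hr × 64.13994 milliunits/mL = 577.2595 milliunits/hr
577.2595 milliunits/hr ÷ 60 min/hr = 9.620991 milliunits/min

9.62 milliunits/min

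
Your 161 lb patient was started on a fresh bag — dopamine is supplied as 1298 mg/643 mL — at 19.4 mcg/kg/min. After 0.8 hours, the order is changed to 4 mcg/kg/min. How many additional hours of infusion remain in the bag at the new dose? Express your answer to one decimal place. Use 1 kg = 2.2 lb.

70.0 hours

Initial rate:
Weight = 161 lb ÷ 2.2 lb/kg = 73.18182 kg
Dose = 19.4 mcg/kg/min × 73.18182 kg = 1419.727 mcg/min
1419.727 mcg/min × 60 min/hr = 85183.64 mcg/hr
Concentration = 1298 mg ÷ 643 mL = 2.018663 mg/mL = 2018.663 mcg/mL
Rate = 85183.64 mcg/hr ÷ 2018.663 mcg/mL = 42.19806 mL/hr
Volume infused so far = 42.19806 mL/hr × 0.8 hr = 33.75845 mL
Volume remaining = 643 − 33.75845 = 609.2416 mL
New rate:
Dose = 4 mcg/kg/min × 73.18182 kg = 292.7273 mcg/min
292.7273 mcg/min × 60 min/hr = 17563.64 mcg/hr
Rate = 17563.64 mcg/hr ÷ 2018.663 mcg/mL = 8.70063 mL/hr
Time remaining = 609.2416 mL ÷ 8.70063 mL/hr = 70.02269 hr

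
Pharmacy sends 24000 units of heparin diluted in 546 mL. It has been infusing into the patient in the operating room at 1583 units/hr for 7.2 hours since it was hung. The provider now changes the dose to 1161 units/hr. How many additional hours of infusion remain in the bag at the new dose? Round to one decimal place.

Initial rate:
Concentration = 24000 units ÷ 546 mL = 43.95604 units/mL
Rate = 1583 units/hr ÷ 43.95604 units/mL = 36.01325 mL/hr
Volume infused so far = 36.01325 mL/hr × 7.2 hr = 259.2954 mL
Volume remaining = 546 − 259.2954 = 286.7046 mL
New rate:
Rate = 1161 units/hr ÷ 43.95604 units/mL = 26.41275 mL/hr
Time remaining = 286.7046 mL ÷ 26.41275 mL/hr = 10.85478 hr

10.9 hours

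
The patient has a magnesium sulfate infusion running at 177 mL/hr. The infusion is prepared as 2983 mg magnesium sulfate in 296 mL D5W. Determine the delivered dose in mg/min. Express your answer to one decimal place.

Concentration = 2983 mg ÷ 296 mL = 10.0777 mg/mL
Drug rate = 177 mL/hr × 10.0777 mg/mL = 1783.753 mg/hr
1783.753 mg/hr ÷ 60 min/hr = 29.72922 mg/min

29.7 mg/min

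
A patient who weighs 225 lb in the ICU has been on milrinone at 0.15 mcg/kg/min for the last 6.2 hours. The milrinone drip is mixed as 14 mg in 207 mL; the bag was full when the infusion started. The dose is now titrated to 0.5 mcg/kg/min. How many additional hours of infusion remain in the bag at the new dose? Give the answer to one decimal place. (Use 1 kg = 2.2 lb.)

2.7 hours

Initial rate:
Weight = 225 lb ÷ 2.2 lb/kg = 102.2727 kg
Dose = 0.15 mcg/kg/min × 102.2727 kg = 15.34091 mcg/min
15.34091 mcg/min × 60 min/hr = 920.4545 mcg/hr
Concentration = 14 mg ÷ 207 mL = 0.06763285 mg/mL = 67.63285 mcg/mL
Rate = 920.4545 mcg/hr ÷ 67.63285 mcg/mL = 13.60958 mL/hr
Volume infused so far = 13.60958 mL/hr × 6.2 hr = 84.37938 mL
Volume remaining = 207 − 84.37938 = 122.6206 mL
New rate:
Dose = 0.5 mcg/kg/min × 102.2727 kg = 51.13636 mcg/min
51.13636 mcg/min × 60 min/hr = 3068.182 mcg/hr
Rate = 3068.182 mcg/hr ÷ 67.63285 mcg/mL = 45.36526 mL/hr
Time remaining = 122.6206 mL ÷ 45.36526 mL/hr = 2.702963 hr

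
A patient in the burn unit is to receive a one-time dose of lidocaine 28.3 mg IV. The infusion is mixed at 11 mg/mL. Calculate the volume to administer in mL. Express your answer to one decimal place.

Volume = 28.3 mg ÷ 11 mg/mL = 2.572727 mL

2.6 mL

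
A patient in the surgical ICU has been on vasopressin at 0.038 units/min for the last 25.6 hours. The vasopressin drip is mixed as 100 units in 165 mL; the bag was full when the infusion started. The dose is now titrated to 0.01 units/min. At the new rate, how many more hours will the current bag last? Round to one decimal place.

Initial rate:
0.038 units/min × 60 min/hr = 2.28 units/hr
Concentration = 100 units ÷ 165 mL = 0.6060606 units/mL
Rate = 2.28 units/hr ÷ 0.6060606 units/mL = 3.762 mL/hr
Volume infused so far = 3.762 mL/hr × 25.6 hr = 96.3072 mL
Volume remaining = 165 − 96.3072 = 68.6928 mL
New rate:
0.01 units/min × 60 min/hr = 0.6 units/hr
Rate = 0.6 units/hr ÷ 0.6060606 units/mL = 0.99 mL/hr
Time remaining = 68.6928 mL ÷ 0.99 mL/hr = 69.38667 hr

69.4 hours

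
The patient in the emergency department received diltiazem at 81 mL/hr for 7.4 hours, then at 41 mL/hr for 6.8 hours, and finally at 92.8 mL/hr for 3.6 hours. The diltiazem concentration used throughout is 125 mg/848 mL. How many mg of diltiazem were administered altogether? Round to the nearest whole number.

Concentration = 125 mg ÷ 848 mL = 0.1474057 mg/mL
Stage 1: 81 mL/hr × 7.4 hr = 599.4 mL → 599.4 mL × 0.1474057 mg/mL = 88.35495 mg
Stage 2: 41 mL/hr × 6.8 hr = 278.8 mL → 278.8 mL × 0.1474057 mg/mL = 41.0967 mg
Stage 3: 92.8 mL/hr × 3.6 hr = 334.08 mL → 334.08 mL × 0.1474057 mg/mL = 49.24528 mg
Total = 88.35495 + 41.0967 + 49.24528 = 178.6969 mg

179 mg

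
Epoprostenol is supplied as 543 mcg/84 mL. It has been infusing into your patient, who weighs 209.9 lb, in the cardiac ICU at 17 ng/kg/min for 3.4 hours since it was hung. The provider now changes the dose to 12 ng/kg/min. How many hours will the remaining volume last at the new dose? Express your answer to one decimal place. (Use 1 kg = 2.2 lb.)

3.1 hours

Initial rate:
Weight = 209.9 lb ÷ 2.2 lb/kg = 95.40909 kg
Dose = 17 ng/kg/min × 95.40909 kg = 1621.955 ng/min
1621.955 ng/min × 60 min/hr = 97317.27 ng/hr
Concentration = 543 mcg ÷ 84 mL = 6.464286 mcg/mL = 6464.286 ng/mL
Rate = 97317.27 ng/hr ÷ 6464.286 ng/mL = 15.05461 mL/hr
Volume infused so far = 15.05461 mL/hr × 3.4 hr = 51.18566 mL
Volume remaining = 84 − 51.18566 = 32.81434 mL
New rate:
Dose = 12 ng/kg/min × 95.40909 kg = 1144.909 ng/min
1144.909 ng/min × 60 min/hr = 68694.55 ng/hr
Rate = 68694.55 ng/hr ÷ 6464.286 ng/mL = 10.62678 mL/hr
Time remaining = 32.81434 mL ÷ 10.62678 mL/hr = 3.087891 hr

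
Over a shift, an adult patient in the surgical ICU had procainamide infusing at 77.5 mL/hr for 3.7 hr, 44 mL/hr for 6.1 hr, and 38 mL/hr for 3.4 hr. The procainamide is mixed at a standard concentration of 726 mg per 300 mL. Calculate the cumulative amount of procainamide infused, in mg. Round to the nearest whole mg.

1656 mg

Concentration = 726 mg ÷ 300 mL = 2.42 mg/mL
Stage 1: 77.5 mL/hr × 3.7 hr = 286.75 mL → 286.75 mL × 2.42 mg/mL = 693.935 mg
Stage 2: 44 mL/hr × 6.1 hr = 268.4 mL → 268.4 mL × 2.42 mg/mL = 649.528 mg
Stage 3: 38 mL/hr × 3.4 hr = 129.2 mL → 129.2 mL × 2.42 mg/mL = 312.664 mg
Total = 693.935 + 649.528 + 312.664 = 1656.127 mg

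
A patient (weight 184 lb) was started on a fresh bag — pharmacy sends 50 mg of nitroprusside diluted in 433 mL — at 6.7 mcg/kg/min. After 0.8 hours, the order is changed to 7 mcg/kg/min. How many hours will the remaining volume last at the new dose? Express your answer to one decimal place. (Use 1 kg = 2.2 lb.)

Initial rate:
Weight = 184 lb ÷ 2.2 lb/kg = 83.63636 kg
Dose = 6.7 mcg/kg/min × 83.63636 kg = 560.3636 mcg/min
560.3636 mcg/min × 60 min/hr = 33621.82 mcg/hr
Concentration = 50 mg ÷ 433 mL = 0.1154734 mg/mL = 115.4734 mcg/mL
Rate = 33621.82 mcg/hr ÷ 115.4734 mcg/mL = 291.1649 mL/hr
Volume infused so far = 291.1649 mL/hr × 0.8 hr = 232.932 mL
Volume remaining = 433 − 232.932 = 200.068 mL
New rate:
Dose = 7 mcg/kg/min × 83.63636 kg = 585.4545 mcg/min
585.4545 mcg/min × 60 min/hr = 35127.27 mcg/hr
Rate = 35127.27 mcg/hr ÷ 115.4734 mcg/mL = 304.2022 mL/hr
Time remaining = 200.068 mL ÷ 304.2022 mL/hr = 0.6576812 hr

0.7 hours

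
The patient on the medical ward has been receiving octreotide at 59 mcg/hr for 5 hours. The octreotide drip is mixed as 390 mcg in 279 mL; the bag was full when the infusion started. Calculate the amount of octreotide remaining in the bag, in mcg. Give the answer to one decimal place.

Concentration = 390 mcg ÷ 279 mL = 1.397849 mcg/mL
Rate = 59 mcg/hr ÷ 1.397849 mcg/mL = 42.20769 mL/hr
Volume infused = 42.20769 mL/hr × 5 hr = 211.0385 mL
Volume remaining = 279 − 211.0385 = 67.96154 mL
Drug remaining = 67.96154 mL × 1.397849 mcg/mL = 95 mcg

95.0 mcg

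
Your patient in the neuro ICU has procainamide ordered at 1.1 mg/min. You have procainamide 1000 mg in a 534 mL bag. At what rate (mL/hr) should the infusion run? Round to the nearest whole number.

1.1 mg/min × 60 min/hr = 66 mg/hr
Concentration = 1000 mg ÷ 534 mL = 1.872659 mg/mL
Rate = 66 mg/hr ÷ 1.872659 mg/mL = 35.244 mL/hr

35 mL/hr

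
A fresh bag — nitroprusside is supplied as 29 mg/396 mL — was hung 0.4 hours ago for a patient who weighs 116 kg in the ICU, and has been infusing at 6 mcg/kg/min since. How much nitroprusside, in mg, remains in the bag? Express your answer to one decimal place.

12.3 mg

Dose = 6 mcg/kg/min × 116 kg = 696 mcg/min
696 mcg/min × 60 min/hr = 41760 mcg/hr
Concentration = 29 mg ÷ 396 mL = 0.07323232 mg/mL = 73.23232 mcg/mL
Rate = 41760 mcg/hr ÷ 73.23232 mcg/mL = 570.24 mL/hr
Volume infused = 570.24 mL/hr × 0.4 hr = 228.096 mL
Volume remaining = 396 − 228.096 = 167.904 mL
Drug remaining = 167.904 mL × 73.23232 mcg/mL = 12296 mcg = 12.296 mg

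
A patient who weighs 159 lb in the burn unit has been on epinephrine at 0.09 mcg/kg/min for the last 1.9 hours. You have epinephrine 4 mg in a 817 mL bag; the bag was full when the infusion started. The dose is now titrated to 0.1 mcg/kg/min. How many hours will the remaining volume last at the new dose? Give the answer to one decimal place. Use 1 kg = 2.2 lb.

7.5 hours

Initial rate:
Weight = 159 lb ÷ 2.2 lb/kg = 72.27273 kg
Dose = 0.09 mcg/kg/min × 72.27273 kg = 6.504545 mcg/min
6.504545 mcg/min × 60 min/hr = 390.2727 mcg/hr
Concentration = 4 mg ÷ 817 mL = 0.004895961 mg/mL = 4.895961 mcg/mL
Rate = 390.2727 mcg/hr ÷ 4.895961 mcg/mL = 79.7132 mL/hr
Volume infused so far = 79.7132 mL/hr × 1.9 hr = 151.4551 mL
Volume remaining = 817 − 151.4551 = 665.5449 mL
New rate:
Dose = 0.1 mcg/kg/min × 72.27273 kg = 7.227273 mcg/min
7.227273 mcg/min × 60 min/hr = 433.6364 mcg/hr
Rate = 433.6364 mcg/hr ÷ 4.895961 mcg/mL = 88.57023 mL/hr
Time remaining = 665.5449 mL ÷ 88.57023 mL/hr = 7.514319 hr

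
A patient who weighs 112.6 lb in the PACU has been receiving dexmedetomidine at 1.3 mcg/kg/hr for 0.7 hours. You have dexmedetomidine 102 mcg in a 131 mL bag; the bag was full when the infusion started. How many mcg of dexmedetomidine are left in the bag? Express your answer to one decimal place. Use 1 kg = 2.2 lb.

55.4 mcg

Weight = 112.6 lb ÷ 2.2 lb/kg = 51.18182 kg
Dose = 1.3 mcg/kg/hr × 51.18182 kg = 66.53636 mcg/hr
Concentration = 102 mcg ÷ 131 mL = 0.778626 mcg/mL
Rate = 66.53636 mcg/hr ÷ 0.778626 mcg/mL = 85.45357 mL/hr
Volume infused = 85.45357 mL/hr × 0.7 hr = 59.8175 mL
Volume remaining = 131 − 59.8175 = 71.1825 mL
Drug remaining = 71.1825 mL × 0.778626 mcg/mL = 55.42455 mcg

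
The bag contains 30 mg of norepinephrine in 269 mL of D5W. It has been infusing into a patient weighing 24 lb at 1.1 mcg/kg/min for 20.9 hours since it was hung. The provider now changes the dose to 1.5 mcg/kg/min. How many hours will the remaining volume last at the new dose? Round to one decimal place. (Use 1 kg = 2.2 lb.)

Initial rate:
Weight = 24 lb ÷ 2.2 lb/kg = 10.90909 kg
Dose = 1.1 mcg/kg/min × 10.90909 kg = 12 mcg/min
12 mcg/min × 60 min/hr = 720 mcg/hr
Concentration = 30 mg ÷ 269 mL = 0.1115242 mg/mL = 111.5242 mcg/mL
Rate = 720 mcg/hr ÷ 111.5242 mcg/mL = 6.456 mL/hr
Volume infused so far = 6.456 mL/hr × 20.9 hr = 134.9304 mL
Volume remaining = 269 − 134.9304 = 134.0696 mL
New rate:
Dose = 1.5 mcg/kg/min × 10.90909 kg = 16.36364 mcg/min
16.36364 mcg/min × 60 min/hr = 981.8182 mcg/hr
Rate = 981.8182 mcg/hr ÷ 111.5242 mcg/mL = 8.803636 mL/hr
Time remaining = 134.0696 mL ÷ 8.803636 mL/hr = 15.22889 hr

15.2 hours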